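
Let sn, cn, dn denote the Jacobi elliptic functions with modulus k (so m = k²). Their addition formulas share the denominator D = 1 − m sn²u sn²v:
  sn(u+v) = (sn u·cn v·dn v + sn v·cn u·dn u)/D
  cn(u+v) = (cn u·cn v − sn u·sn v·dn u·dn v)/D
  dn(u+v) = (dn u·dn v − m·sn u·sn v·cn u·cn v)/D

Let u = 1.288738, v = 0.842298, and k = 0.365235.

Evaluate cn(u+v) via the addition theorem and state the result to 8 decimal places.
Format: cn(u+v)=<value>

cn(u+v)=-0.45401367

sn u = 0.950434927910822, cn u = 0.3109235401302876, dn u = 0.9378162424099244
sn v = 0.7384708306611264, cn v = 0.6742854234392628, dn v = 0.9629400844951947
m = k² = 0.133396605225
D = 1 − m·sn²u·sn²v = 0.9342862510194587
cn(u+v) = (cn u·cn v − sn u·sn v·dn u·dn v)/D = -0.4241787280260698/0.9342862510194587 = -0.4540136682555498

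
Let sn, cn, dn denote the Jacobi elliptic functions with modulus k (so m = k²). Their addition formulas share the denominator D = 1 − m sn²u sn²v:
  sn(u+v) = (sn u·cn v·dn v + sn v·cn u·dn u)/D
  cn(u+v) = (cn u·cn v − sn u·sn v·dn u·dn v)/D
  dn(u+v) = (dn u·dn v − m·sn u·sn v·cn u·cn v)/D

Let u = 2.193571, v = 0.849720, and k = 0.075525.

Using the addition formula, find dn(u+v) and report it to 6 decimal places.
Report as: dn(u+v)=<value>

dn(u+v)=0.999970

sn u = 0.8144793909954891, cn u = -0.5801924867176558, dn u = 0.9981062480656194
sn v = 0.7507623852072382, cn v = 0.6605723586087587, dn v = 0.998391185494665
m = k² = 0.005704025625
D = 1 − m·sn²u·sn²v = 0.9978672169620358
dn(u+v) = (dn u·dn v − m·sn u·sn v·cn u·cn v)/D = 0.9978372498862679/0.9978672169620358 = 0.9999699688743567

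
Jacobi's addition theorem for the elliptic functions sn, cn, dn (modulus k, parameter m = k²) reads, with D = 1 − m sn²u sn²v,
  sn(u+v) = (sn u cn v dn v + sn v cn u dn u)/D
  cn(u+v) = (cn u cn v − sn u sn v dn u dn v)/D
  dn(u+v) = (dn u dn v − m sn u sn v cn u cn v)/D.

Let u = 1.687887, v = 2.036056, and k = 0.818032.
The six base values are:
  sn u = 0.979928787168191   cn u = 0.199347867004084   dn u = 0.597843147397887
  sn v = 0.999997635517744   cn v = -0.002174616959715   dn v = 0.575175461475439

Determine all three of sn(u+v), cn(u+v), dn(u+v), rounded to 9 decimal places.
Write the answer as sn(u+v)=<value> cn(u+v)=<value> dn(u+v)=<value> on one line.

m = k² = 0.669176353024
D = 1 − m·sn²u·sn²v = 0.3574194676419232
sn(u+v) = (sn u·cn v·dn v + sn v·cn u·dn u)/D = 0.1179527929256885/0.3574194676419232 = 0.3300122226242535
cn(u+v) = (cn u·cn v − sn u·sn v·dn u·dn v)/D = -0.3373956349605985/0.3574194676419232 = -0.9439766590962936
dn(u+v) = (dn u·dn v − m·sn u·sn v·cn u·cn v)/D = 0.3441489764987126/0.3574194676419232 = 0.9628713812631341

sn(u+v)=0.330012223 cn(u+v)=-0.943976659 dn(u+v)=0.962871381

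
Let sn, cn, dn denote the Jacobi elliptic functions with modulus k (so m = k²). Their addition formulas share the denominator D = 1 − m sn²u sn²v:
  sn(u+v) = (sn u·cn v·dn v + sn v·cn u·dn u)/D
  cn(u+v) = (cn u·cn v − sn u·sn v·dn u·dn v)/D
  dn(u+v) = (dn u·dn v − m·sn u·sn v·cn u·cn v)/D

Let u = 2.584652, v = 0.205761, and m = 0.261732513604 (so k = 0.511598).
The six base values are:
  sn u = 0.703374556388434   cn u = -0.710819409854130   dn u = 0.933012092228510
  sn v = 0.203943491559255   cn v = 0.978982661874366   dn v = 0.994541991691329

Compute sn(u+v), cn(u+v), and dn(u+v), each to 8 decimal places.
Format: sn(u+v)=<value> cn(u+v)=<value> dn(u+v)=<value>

m = k² = 0.261732513604
D = 1 − m·sn²u·sn²v = 0.9946141942574776
sn(u+v) = (sn u·cn v·dn v + sn v·cn u·dn u)/D = 0.549577200601371/0.9946141942574776 = 0.5525531445000683
cn(u+v) = (cn u·cn v − sn u·sn v·dn u·dn v)/D = -0.8289887188602821/0.9946141942574776 = -0.8334776676690784
dn(u+v) = (dn u·dn v − m·sn u·sn v·cn u·cn v)/D = 0.9540466391379412/0.9946141942574776 = 0.9592127727979774

sn(u+v)=0.55255314 cn(u+v)=-0.83347767 dn(u+v)=0.95921277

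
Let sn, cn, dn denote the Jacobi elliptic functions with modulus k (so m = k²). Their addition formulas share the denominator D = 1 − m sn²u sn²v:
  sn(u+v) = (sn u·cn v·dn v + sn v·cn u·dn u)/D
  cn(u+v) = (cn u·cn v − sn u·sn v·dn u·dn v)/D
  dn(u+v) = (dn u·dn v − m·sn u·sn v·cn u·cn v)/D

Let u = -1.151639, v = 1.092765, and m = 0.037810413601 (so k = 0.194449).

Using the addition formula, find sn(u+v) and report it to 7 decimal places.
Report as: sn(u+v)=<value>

sn u = -0.9104076002790968, cn u = 0.4137124621691451, dn u = 0.984205842911592
sn v = 0.8849090024516413, cn v = 0.4657639502795822, dn v = 0.9850847823682536
m = k² = 0.037810413601
D = 1 − m·sn²u·sn²v = 0.9754596696875547
sn(u+v) = (sn u·cn v·dn v + sn v·cn u·dn u)/D = -0.05739479062271364/0.9754596696875547 = -0.05883871205161923

sn(u+v)=-0.0588387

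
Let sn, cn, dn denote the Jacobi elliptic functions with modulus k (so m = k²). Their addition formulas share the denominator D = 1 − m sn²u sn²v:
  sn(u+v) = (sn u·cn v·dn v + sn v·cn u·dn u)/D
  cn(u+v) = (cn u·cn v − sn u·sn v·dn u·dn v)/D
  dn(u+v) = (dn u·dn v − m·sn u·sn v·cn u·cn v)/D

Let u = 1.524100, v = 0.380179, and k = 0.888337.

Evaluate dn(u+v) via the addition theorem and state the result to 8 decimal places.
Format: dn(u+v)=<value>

dn(u+v)=0.47878340

sn u = 0.9403665787973348, cn u = 0.3401627514602325, dn u = 0.5496995707180181
sn v = 0.36459058733358, cn v = 0.9311679245054327, dn v = 0.9460984058086366
m = k² = 0.789142625569
D = 1 − m·sn²u·sn²v = 0.9072399918310349
dn(u+v) = (dn u·dn v − m·sn u·sn v·cn u·cn v)/D = 0.4343714500354138/0.9072399918310349 = 0.4787834023484179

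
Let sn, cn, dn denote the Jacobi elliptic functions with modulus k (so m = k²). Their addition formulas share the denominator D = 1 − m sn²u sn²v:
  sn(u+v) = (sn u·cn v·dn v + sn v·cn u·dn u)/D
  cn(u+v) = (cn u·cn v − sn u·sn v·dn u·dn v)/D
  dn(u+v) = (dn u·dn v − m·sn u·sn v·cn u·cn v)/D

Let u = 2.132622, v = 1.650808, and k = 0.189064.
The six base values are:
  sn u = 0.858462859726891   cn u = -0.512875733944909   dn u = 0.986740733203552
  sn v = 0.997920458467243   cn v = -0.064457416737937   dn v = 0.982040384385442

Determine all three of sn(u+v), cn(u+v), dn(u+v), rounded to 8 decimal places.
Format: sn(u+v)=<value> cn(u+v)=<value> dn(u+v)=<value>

m = k² = 0.035745196096
D = 1 − m·sn²u·sn²v = 0.9737667222274157
sn(u+v) = (sn u·cn v·dn v + sn v·cn u·dn u)/D = -0.5593634885639873/0.9737667222274157 = -0.5744327422531823
cn(u+v) = (cn u·cn v − sn u·sn v·dn u·dn v)/D = -0.7970784885938467/0.9737667222274157 = -0.8185517849394069
dn(u+v) = (dn u·dn v − m·sn u·sn v·cn u·cn v)/D = 0.9680069234426976/0.9737667222274157 = 0.9940850322225604

sn(u+v)=-0.57443274 cn(u+v)=-0.81855178 dn(u+v)=0.99408503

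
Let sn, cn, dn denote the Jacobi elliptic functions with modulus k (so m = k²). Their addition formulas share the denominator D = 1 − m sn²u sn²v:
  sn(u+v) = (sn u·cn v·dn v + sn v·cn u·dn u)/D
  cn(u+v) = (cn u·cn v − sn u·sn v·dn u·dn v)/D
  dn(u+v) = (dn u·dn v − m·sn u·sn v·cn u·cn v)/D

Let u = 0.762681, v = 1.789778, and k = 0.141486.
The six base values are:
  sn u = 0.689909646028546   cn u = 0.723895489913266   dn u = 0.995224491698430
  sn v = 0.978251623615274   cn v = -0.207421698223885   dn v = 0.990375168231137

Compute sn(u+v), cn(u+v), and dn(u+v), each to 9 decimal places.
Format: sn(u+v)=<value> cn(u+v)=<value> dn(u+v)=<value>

sn(u+v)=0.568226501 cn(u+v)=-0.822872192 dn(u+v)=0.996762995

m = k² = 0.020018288196
D = 1 − m·sn²u·sn²v = 0.990881728353528
sn(u+v) = (sn u·cn v·dn v + sn v·cn u·dn u)/D = 0.5630452573682033/0.990881728353528 = 0.5682265009606871
cn(u+v) = (cn u·cn v − sn u·sn v·dn u·dn v)/D = -0.8153690193648815/0.990881728353528 = -0.8228721915376496
dn(u+v) = (dn u·dn v − m·sn u·sn v·cn u·cn v)/D = 0.9876742391217765/0.990881728353528 = 0.9967629948762088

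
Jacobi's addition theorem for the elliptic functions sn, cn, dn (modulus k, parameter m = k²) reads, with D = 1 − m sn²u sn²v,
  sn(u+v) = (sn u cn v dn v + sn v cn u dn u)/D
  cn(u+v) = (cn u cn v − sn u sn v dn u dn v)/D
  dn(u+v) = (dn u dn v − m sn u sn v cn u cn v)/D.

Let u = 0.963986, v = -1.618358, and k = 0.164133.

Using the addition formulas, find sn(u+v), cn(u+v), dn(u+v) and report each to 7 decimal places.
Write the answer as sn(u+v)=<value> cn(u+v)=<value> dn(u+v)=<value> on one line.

sn u = 0.819564094003591, cn u = 0.5729875180316524, dn u = 0.9909112162941874
sn v = -0.9993405007820198, cn v = -0.03631202964228108, dn v = 0.9864562230221605
m = k² = 0.026939641689
D = 1 − m·sn²u·sn²v = 0.9819288979332323
sn(u+v) = (sn u·cn v·dn v + sn v·cn u·dn u)/D = -0.5967622804966432/0.9819288979332323 = -0.6077449006264209
cn(u+v) = (cn u·cn v − sn u·sn v·dn u·dn v)/D = 0.7797814701394345/0.9819288979332323 = 0.7941323162814757
dn(u+v) = (dn u·dn v − m·sn u·sn v·cn u·cn v)/D = 0.9770314604907485/0.9819288979332323 = 0.9950124317017333

sn(u+v)=-0.6077449 cn(u+v)=0.7941323 dn(u+v)=0.9950124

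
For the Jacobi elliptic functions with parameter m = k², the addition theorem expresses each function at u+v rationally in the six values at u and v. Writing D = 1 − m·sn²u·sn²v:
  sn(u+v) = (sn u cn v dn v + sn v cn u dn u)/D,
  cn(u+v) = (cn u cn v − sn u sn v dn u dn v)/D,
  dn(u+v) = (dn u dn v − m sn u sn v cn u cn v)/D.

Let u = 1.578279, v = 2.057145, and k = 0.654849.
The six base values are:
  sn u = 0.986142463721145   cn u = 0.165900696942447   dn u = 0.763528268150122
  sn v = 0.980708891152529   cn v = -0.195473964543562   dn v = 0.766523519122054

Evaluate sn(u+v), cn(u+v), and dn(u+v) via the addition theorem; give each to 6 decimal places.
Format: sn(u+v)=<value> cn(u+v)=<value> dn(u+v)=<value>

m = k² = 0.428827212801
D = 1 − m·sn²u·sn²v = 0.5989099551402012
sn(u+v) = (sn u·cn v·dn v + sn v·cn u·dn u)/D = -0.02353277229291519/0.5989099551402012 = -0.03929267177969401
cn(u+v) = (cn u·cn v − sn u·sn v·dn u·dn v)/D = -0.5984474438029188/0.5989099551402012 = -0.9992277447831466
dn(u+v) = (dn u·dn v − m·sn u·sn v·cn u·cn v)/D = 0.5987116614494826/0.5989099551402012 = 0.999668909008747

sn(u+v)=-0.039293 cn(u+v)=-0.999228 dn(u+v)=0.999669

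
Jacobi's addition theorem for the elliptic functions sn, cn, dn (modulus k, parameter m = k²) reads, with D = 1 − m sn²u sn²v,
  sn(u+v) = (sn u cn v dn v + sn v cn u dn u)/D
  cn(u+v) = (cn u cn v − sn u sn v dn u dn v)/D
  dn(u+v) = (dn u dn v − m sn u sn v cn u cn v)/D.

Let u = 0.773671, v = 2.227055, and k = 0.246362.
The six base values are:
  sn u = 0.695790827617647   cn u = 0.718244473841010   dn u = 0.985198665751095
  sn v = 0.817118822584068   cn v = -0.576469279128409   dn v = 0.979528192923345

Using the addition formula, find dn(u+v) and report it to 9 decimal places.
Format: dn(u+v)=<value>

m = k² = 0.060694235044
D = 1 − m·sn²u·sn²v = 0.9803810721424942
dn(u+v) = (dn u·dn v − m·sn u·sn v·cn u·cn v)/D = 0.9793174863152374/0.9803810721424942 = 0.9989151301902102

dn(u+v)=0.998915130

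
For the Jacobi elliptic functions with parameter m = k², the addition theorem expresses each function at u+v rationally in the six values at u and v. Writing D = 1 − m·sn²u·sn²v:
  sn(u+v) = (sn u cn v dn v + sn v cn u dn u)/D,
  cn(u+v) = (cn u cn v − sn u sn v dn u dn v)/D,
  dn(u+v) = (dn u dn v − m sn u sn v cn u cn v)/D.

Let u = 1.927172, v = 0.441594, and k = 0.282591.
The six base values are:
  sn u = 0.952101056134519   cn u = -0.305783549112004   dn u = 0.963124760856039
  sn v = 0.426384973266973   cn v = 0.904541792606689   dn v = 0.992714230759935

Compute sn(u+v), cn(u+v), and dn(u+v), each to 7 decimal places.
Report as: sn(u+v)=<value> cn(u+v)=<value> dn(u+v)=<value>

m = k² = 0.079857673281
D = 1 − m·sn²u·sn²v = 0.9868390715538684
sn(u+v) = (sn u·cn v·dn v + sn v·cn u·dn u)/D = 0.7293669198369703/0.9868390715538684 = 0.7390940841940068
cn(u+v) = (cn u·cn v − sn u·sn v·dn u·dn v)/D = -0.6647369776030453/0.9868390715538684 = -0.6736022080645389
dn(u+v) = (dn u·dn v − m·sn u·sn v·cn u·cn v)/D = 0.9650745977687615/0.9868390715538684 = 0.9779452654313366

sn(u+v)=0.7390941 cn(u+v)=-0.6736022 dn(u+v)=0.9779453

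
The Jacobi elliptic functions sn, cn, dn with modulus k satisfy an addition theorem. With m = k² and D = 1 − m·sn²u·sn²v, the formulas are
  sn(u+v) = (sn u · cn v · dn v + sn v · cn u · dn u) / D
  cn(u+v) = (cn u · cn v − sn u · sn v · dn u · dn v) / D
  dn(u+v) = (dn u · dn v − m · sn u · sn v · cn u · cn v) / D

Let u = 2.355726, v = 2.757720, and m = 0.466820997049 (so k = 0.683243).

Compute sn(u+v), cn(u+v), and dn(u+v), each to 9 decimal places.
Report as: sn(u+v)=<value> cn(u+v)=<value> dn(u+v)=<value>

sn(u+v)=-0.963492708 cn(u+v)=-0.267734575 dn(u+v)=0.752755985

sn u = 0.9232605398663807, cn u = -0.3841744076921825, dn u = 0.7759362747547742
sn v = 0.750530204576694, cn v = -0.6608361461194945, dn v = 0.8585113813951279
m = k² = 0.466820997049
D = 1 − m·sn²u·sn²v = 0.7758517874701749
sn(u+v) = (sn u·cn v·dn v + sn v·cn u·dn u)/D = -0.747527539330432/0.7758517874701749 = -0.9634927075026791
cn(u+v) = (cn u·cn v − sn u·sn v·dn u·dn v)/D = -0.2077223484925369/0.7758517874701749 = -0.26773457488557
dn(u+v) = (dn u·dn v − m·sn u·sn v·cn u·cn v)/D = 0.5840270767759096/0.7758517874701749 = 0.7527559853670642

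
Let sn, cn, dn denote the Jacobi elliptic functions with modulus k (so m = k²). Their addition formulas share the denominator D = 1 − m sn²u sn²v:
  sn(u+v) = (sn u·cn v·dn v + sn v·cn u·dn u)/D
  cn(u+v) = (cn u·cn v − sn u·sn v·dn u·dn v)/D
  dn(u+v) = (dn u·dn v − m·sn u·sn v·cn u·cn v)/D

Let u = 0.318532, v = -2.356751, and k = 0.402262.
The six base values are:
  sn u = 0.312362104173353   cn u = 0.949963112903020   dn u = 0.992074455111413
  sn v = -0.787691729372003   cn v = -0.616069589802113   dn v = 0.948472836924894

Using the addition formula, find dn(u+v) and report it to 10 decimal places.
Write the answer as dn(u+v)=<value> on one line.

dn(u+v)=0.9267332098

m = k² = 0.161814716644
D = 1 − m·sn²u·sn²v = 0.9902040340370925
dn(u+v) = (dn u·dn v − m·sn u·sn v·cn u·cn v)/D = 0.9176549628072951/0.9902040340370925 = 0.9267332097870653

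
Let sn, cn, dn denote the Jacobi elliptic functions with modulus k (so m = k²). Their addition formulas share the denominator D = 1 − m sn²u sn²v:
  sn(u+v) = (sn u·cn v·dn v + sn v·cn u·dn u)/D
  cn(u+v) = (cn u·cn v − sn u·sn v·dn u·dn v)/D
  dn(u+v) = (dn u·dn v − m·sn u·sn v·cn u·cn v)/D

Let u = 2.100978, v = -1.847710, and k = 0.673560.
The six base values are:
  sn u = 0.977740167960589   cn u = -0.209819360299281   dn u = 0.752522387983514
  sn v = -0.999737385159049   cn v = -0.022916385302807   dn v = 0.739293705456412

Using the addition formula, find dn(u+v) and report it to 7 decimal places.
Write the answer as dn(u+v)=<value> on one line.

m = k² = 0.4536830736
D = 1 − m·sn²u·sn²v = 0.566517711899453
dn(u+v) = (dn u·dn v − m·sn u·sn v·cn u·cn v)/D = 0.5584673908409038/0.566517711899453 = 0.9857898157648812

dn(u+v)=0.9857898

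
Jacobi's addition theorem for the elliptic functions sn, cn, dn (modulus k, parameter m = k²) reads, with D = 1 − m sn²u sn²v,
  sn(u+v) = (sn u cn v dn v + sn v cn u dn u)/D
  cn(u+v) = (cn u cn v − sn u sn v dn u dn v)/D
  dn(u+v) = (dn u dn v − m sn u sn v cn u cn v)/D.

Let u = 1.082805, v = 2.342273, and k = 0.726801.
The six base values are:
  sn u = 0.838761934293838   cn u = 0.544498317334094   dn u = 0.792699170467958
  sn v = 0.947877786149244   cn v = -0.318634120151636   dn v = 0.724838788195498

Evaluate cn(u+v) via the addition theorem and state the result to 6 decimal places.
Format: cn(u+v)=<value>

m = k² = 0.528239693601
D = 1 − m·sn²u·sn²v = 0.6661025144468244
cn(u+v) = (cn u·cn v − sn u·sn v·dn u·dn v)/D = -0.6303113012964093/0.6661025144468244 = -0.9462677104887698

cn(u+v)=-0.946268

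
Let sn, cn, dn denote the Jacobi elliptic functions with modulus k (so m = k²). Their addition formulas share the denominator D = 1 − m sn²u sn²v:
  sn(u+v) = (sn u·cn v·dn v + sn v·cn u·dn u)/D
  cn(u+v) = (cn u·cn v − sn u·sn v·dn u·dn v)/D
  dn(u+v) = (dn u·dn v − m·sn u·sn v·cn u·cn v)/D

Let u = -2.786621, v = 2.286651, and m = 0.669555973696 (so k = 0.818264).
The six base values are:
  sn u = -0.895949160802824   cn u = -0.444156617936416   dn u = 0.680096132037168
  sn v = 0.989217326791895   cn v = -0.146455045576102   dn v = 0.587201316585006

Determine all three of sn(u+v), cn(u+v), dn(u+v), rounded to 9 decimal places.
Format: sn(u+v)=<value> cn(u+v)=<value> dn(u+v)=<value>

m = k² = 0.669555973696
D = 1 − m·sn²u·sn²v = 0.4740589699795792
sn(u+v) = (sn u·cn v·dn v + sn v·cn u·dn u)/D = -0.221761714887687/0.4740589699795792 = -0.4677935213360476
cn(u+v) = (cn u·cn v − sn u·sn v·dn u·dn v)/D = 0.4189912276267508/0.4740589699795792 = 0.8838377800230203
dn(u+v) = (dn u·dn v − m·sn u·sn v·cn u·cn v)/D = 0.4379546899749666/0.4740589699795792 = 0.9238401078959274

sn(u+v)=-0.467793521 cn(u+v)=0.883837780 dn(u+v)=0.923840108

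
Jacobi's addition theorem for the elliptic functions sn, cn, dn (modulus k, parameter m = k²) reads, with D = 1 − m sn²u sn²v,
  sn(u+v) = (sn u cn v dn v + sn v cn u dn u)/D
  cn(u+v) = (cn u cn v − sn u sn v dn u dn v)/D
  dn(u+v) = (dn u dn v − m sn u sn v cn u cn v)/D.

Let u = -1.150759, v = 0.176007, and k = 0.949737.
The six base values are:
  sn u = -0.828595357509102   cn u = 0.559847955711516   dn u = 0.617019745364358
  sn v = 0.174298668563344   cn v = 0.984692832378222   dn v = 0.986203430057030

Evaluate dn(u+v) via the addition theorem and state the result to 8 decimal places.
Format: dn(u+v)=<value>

dn(u+v)=0.69336679

m = k² = 0.902000369169
D = 1 − m·sn²u·sn²v = 0.9811860560476472
dn(u+v) = (dn u·dn v − m·sn u·sn v·cn u·cn v)/D = 0.6803218221433593/0.9811860560476472 = 0.6933667859934633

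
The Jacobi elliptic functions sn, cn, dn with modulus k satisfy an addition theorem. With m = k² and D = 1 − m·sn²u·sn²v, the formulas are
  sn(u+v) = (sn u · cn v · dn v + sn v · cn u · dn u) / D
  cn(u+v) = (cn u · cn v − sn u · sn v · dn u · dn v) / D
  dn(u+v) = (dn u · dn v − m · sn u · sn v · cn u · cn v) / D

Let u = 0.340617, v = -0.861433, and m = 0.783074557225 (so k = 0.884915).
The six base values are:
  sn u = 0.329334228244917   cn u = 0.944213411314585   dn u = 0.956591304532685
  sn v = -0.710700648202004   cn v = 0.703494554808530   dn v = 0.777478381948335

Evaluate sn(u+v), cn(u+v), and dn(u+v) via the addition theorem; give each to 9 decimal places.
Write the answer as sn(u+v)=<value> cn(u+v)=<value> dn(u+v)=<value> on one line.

sn(u+v)=-0.482492173 cn(u+v)=0.875900282 dn(u+v)=0.904268358

m = k² = 0.783074557225
D = 1 − m·sn²u·sn²v = 0.9571006929934572
sn(u+v) = (sn u·cn v·dn v + sn v·cn u·dn u)/D = -0.4617935928851025/0.9571006929934572 = -0.482492172731359
cn(u+v) = (cn u·cn v − sn u·sn v·dn u·dn v)/D = 0.8383247664830285/0.9571006929934572 = 0.8759002815691821
dn(u+v) = (dn u·dn v − m·sn u·sn v·cn u·cn v)/D = 0.8654758722749778/0.9571006929934572 = 0.9042683581892404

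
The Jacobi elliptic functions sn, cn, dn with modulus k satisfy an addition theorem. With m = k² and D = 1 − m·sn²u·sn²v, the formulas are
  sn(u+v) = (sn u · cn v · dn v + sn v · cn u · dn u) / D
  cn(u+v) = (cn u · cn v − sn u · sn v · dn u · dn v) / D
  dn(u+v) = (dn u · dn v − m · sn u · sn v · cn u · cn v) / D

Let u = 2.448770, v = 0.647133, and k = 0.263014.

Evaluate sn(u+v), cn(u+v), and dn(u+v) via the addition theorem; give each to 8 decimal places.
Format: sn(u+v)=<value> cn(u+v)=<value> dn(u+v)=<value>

sn(u+v)=0.10205174 cn(u+v)=-0.99477909 dn(u+v)=0.99963971

sn u = 0.6780045787357833, cn u = -0.73505767883433, dn u = 0.9839716981192278
sn v = 0.6006091159641247, cn v = 0.7995428004933774, dn v = 0.9874441348806235
m = k² = 0.069176364196
D = 1 − m·sn²u·sn²v = 0.9885288535295378
sn(u+v) = (sn u·cn v·dn v + sn v·cn u·dn u)/D = 0.1008810941022172/0.9885288535295378 = 0.1020517446122303
cn(u+v) = (cn u·cn v − sn u·sn v·dn u·dn v)/D = -0.9833678351019836/0.9885288535295378 = -0.994779091769424
dn(u+v) = (dn u·dn v − m·sn u·sn v·cn u·cn v)/D = 0.9881727008664501/0.9885288535295378 = 0.9996397144485807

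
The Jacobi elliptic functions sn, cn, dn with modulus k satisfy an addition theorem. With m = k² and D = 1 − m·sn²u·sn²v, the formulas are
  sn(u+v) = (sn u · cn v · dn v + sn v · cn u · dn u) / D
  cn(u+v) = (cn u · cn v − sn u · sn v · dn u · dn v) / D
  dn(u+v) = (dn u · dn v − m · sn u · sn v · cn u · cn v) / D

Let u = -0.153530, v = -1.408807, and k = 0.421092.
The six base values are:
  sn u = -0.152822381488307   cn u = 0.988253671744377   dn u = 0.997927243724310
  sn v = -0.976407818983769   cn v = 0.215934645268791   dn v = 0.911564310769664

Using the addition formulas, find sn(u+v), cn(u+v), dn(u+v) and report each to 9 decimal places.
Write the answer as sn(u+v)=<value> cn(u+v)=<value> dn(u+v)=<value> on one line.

sn(u+v)=-0.996955932 cn(u+v)=0.077967105 dn(u+v)=0.907611934

m = k² = 0.177318472464
D = 1 − m·sn²u·sn²v = 0.9960518794494768
sn(u+v) = (sn u·cn v·dn v + sn v·cn u·dn u)/D = -0.993019829898843/0.9960518794494768 = -0.9969559321023423
cn(u+v) = (cn u·cn v − sn u·sn v·dn u·dn v)/D = 0.07765928136744513/0.9960518794494768 = 0.077967104896552
dn(u+v) = (dn u·dn v − m·sn u·sn v·cn u·cn v)/D = 0.9040285730233385/0.9960518794494768 = 0.9076119343532587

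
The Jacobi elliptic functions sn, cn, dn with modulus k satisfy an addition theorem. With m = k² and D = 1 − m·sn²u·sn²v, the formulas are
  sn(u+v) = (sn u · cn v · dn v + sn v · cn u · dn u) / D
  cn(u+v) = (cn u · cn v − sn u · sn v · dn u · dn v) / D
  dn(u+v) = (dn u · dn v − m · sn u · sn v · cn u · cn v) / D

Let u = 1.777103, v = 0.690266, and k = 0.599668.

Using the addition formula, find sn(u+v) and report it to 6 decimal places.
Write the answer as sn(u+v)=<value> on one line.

sn(u+v)=0.830757

sn u = 0.9997733212409651, cn u = -0.02129098717321581, dn u = 0.8003507352638171
sn v = 0.622901195507566, cn v = 0.7823005181100451, dn v = 0.9276165236839159
m = k² = 0.359601710224
D = 1 − m·sn²u·sn²v = 0.8605356637216834
sn(u+v) = (sn u·cn v·dn v + sn v·cn u·dn u)/D = 0.7148959953968337/0.8605356637216834 = 0.830756963988011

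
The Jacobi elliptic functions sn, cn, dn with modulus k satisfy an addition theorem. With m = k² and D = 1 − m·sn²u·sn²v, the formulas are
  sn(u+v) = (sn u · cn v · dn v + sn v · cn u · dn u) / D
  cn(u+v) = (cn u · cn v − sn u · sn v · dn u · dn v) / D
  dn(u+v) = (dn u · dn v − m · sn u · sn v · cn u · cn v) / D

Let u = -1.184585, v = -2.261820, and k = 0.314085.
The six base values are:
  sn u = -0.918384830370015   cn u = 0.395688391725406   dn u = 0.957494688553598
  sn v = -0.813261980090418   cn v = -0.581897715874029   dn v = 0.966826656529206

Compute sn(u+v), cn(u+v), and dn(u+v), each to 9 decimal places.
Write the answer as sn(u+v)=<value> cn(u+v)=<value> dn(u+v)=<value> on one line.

m = k² = 0.098649387225
D = 1 − m·sn²u·sn²v = 0.9449693383957005
sn(u+v) = (sn u·cn v·dn v + sn v·cn u·dn u)/D = 0.2085578132025854/0.9449693383957005 = 0.2207032595964008
cn(u+v) = (cn u·cn v − sn u·sn v·dn u·dn v)/D = -0.9216673418648202/0.9449693383957005 = -0.9753410025234886
dn(u+v) = (dn u·dn v − m·sn u·sn v·cn u·cn v)/D = 0.9426962188874319/0.9449693383957005 = 0.9975945044818833

sn(u+v)=0.220703260 cn(u+v)=-0.975341003 dn(u+v)=0.997594504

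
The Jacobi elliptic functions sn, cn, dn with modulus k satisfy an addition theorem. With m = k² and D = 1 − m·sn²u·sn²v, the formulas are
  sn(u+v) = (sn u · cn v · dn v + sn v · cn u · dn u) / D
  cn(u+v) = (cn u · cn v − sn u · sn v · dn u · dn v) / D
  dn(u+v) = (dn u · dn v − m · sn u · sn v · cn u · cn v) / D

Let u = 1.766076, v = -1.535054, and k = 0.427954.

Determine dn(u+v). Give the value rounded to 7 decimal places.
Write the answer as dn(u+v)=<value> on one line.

dn(u+v)=0.9952027

sn u = 0.9946129407826494, cn u = -0.1036585646615362, dn u = 0.9048885460899928
sn v = -0.9944886244596002, cn v = 0.1048445316669036, dn v = 0.9049135695986459
m = k² = 0.183144626116
D = 1 − m·sn²u·sn²v = 0.8208148434317309
dn(u+v) = (dn u·dn v − m·sn u·sn v·cn u·cn v)/D = 0.8168771357570505/0.8208148434317309 = 0.995202684617377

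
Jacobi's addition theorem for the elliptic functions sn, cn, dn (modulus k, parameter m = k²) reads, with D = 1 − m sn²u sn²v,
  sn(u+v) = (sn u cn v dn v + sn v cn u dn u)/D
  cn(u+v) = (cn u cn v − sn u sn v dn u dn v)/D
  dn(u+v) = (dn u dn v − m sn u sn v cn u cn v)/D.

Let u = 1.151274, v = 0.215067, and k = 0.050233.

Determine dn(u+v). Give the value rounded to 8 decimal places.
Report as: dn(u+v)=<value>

dn(u+v)=0.99878997

sn u = 0.9130832656355244, cn u = 0.4077731599999765, dn u = 0.9989475593907291
sn v = 0.2134088357034679, cn v = 0.9769629823302878, dn v = 0.9999425373690187
m = k² = 0.002523354289
D = 1 − m·sn²u·sn²v = 0.9999041871428354
dn(u+v) = (dn u·dn v − m·sn u·sn v·cn u·cn v)/D = 0.998694273780355/0.9999041871428354 = 0.9987899707011552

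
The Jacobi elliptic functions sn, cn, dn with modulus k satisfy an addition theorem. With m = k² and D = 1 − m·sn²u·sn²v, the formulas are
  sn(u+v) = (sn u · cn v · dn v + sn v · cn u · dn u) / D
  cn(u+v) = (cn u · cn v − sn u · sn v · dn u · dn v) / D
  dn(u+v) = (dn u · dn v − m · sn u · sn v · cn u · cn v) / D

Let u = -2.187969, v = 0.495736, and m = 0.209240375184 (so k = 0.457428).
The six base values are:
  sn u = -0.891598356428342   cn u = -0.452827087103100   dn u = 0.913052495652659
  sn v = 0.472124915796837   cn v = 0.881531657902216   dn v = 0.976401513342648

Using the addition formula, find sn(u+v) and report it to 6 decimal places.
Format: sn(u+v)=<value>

m = k² = 0.209240375184
D = 1 − m·sn²u·sn²v = 0.9629235752091769
sn(u+v) = (sn u·cn v·dn v + sn v·cn u·dn u)/D = -0.9626267841679498/0.9629235752091769 = -0.9996917813117593

sn(u+v)=-0.999692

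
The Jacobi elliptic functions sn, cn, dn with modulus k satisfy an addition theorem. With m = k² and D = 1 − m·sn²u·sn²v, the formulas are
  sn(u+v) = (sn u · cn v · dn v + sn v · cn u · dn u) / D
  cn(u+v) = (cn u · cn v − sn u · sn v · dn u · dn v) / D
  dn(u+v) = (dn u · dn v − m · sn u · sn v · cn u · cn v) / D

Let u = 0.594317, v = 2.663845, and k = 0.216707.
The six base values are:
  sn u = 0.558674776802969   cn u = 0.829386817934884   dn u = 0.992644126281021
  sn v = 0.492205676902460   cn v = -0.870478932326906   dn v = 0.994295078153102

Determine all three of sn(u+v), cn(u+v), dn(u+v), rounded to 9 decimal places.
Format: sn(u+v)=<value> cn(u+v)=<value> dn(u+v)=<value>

m = k² = 0.046961923849
D = 1 − m·sn²u·sn²v = 0.9964489462577084
sn(u+v) = (sn u·cn v·dn v + sn v·cn u·dn u)/D = -0.07831421641311147/0.9964489462577084 = -0.0785933054646006
cn(u+v) = (cn u·cn v − sn u·sn v·dn u·dn v)/D = -0.9933666926194465/0.9964489462577084 = -0.9969067621077449
dn(u+v) = (dn u·dn v − m·sn u·sn v·cn u·cn v)/D = 0.9963044110854997/0.9964489462577084 = 0.9998549497465459

sn(u+v)=-0.078593305 cn(u+v)=-0.996906762 dn(u+v)=0.999854950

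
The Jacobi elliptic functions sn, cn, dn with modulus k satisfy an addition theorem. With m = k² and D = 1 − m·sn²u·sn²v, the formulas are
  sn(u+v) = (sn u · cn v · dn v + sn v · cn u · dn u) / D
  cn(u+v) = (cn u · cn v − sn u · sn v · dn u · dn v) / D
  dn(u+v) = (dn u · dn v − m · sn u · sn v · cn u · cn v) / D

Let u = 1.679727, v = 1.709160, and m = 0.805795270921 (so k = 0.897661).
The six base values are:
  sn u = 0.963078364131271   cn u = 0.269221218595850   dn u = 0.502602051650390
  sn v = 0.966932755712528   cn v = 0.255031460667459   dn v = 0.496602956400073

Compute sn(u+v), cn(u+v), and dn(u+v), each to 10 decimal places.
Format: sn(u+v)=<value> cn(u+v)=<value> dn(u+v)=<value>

m = k² = 0.805795270921
D = 1 − m·sn²u·sn²v = 0.301219926238269
sn(u+v) = (sn u·cn v·dn v + sn v·cn u·dn u)/D = 0.2528100455474936/0.301219926238269 = 0.8392872566721152
cn(u+v) = (cn u·cn v − sn u·sn v·dn u·dn v)/D = -0.1637697311265497/0.301219926238269 = -0.5436882385961601
dn(u+v) = (dn u·dn v − m·sn u·sn v·cn u·cn v)/D = 0.1980725018206687/0.301219926238269 = 0.6575677256623148

sn(u+v)=0.8392872567 cn(u+v)=-0.5436882386 dn(u+v)=0.6575677257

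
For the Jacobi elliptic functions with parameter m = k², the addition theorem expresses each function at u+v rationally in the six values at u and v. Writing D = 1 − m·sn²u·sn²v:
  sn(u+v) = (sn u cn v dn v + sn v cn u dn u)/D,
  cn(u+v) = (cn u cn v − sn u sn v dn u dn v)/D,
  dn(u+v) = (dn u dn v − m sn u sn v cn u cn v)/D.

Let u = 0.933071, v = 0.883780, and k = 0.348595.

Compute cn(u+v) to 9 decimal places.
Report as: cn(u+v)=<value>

sn u = 0.7951665529953855, cn u = 0.606391089147455, dn u = 0.9608148118397987
sn v = 0.7655211534828026, cn v = 0.6434107269624585, dn v = 0.9637361793960849
m = k² = 0.121518474025
D = 1 − m·sn²u·sn²v = 0.9549730108855904
cn(u+v) = (cn u·cn v − sn u·sn v·dn u·dn v)/D = -0.1734961943353306/0.9549730108855904 = -0.1816765420149828

cn(u+v)=-0.181676542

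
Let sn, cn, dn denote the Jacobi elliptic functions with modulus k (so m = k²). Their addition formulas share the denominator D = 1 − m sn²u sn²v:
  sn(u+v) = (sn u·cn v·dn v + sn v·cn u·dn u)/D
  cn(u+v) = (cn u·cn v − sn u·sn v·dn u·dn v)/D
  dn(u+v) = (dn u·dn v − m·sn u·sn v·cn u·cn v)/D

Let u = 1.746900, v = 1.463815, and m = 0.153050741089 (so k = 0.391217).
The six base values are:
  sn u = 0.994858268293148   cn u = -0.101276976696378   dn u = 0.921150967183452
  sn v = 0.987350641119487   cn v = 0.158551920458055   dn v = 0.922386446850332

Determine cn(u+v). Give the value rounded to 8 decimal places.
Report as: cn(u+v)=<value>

cn(u+v)=-0.99803669

m = k² = 0.153050741089
D = 1 − m·sn²u·sn²v = 0.8523271388738048
cn(u+v) = (cn u·cn v − sn u·sn v·dn u·dn v)/D = -0.8506537605194235/0.8523271388738048 = -0.9980366947407162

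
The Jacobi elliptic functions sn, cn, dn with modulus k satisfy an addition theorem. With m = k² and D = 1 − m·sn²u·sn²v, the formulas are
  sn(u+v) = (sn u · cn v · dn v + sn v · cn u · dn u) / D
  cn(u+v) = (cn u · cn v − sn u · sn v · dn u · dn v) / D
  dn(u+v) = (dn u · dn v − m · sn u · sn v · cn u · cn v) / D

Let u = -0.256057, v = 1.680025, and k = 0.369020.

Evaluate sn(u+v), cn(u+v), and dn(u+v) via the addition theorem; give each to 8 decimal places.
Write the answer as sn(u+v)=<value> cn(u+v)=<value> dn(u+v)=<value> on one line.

sn(u+v)=0.98189896 cn(u+v)=0.18940544 dn(u+v)=0.93204585

sn u = -0.2529044202738781, cn u = 0.9674912682840779, dn u = 0.9956355309164684
sn v = 0.9988668040653492, cn v = -0.04759314799711433, dn v = 0.9295873774790486
m = k² = 0.1361757604
D = 1 − m·sn²u·sn²v = 0.9913098392615802
sn(u+v) = (sn u·cn v·dn v + sn v·cn u·dn u)/D = 0.9733661051398156/0.9913098392615802 = 0.9818989649743306
cn(u+v) = (cn u·cn v − sn u·sn v·dn u·dn v)/D = 0.187759481203388/0.9913098392615802 = 0.1894054449648646
dn(u+v) = (dn u·dn v − m·sn u·sn v·cn u·cn v)/D = 0.9239462216797675/0.9913098392615802 = 0.9320458499312471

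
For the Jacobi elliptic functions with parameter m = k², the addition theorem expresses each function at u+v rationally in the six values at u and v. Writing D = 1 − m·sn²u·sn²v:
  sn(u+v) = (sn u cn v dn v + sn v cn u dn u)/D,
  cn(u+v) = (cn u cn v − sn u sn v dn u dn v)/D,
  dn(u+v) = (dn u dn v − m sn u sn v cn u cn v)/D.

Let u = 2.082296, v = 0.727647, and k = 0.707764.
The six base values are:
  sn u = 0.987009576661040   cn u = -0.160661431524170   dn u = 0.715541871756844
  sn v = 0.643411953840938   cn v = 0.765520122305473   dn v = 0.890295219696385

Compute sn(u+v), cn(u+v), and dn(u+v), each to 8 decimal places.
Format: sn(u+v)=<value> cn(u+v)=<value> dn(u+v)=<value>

sn(u+v)=0.75029454 cn(u+v)=-0.66110370 dn(u+v)=0.84735210

m = k² = 0.500929879696
D = 1 − m·sn²u·sn²v = 0.7979783466100906
sn(u+v) = (sn u·cn v·dn v + sn v·cn u·dn u)/D = 0.5987188002992866/0.7979783466100906 = 0.7502945447614176
cn(u+v) = (cn u·cn v − sn u·sn v·dn u·dn v)/D = -0.5275464338110503/0.7979783466100906 = -0.6611036954224785
dn(u+v) = (dn u·dn v − m·sn u·sn v·cn u·cn v)/D = 0.6761686270152137/0.7979783466100906 = 0.8473520990734404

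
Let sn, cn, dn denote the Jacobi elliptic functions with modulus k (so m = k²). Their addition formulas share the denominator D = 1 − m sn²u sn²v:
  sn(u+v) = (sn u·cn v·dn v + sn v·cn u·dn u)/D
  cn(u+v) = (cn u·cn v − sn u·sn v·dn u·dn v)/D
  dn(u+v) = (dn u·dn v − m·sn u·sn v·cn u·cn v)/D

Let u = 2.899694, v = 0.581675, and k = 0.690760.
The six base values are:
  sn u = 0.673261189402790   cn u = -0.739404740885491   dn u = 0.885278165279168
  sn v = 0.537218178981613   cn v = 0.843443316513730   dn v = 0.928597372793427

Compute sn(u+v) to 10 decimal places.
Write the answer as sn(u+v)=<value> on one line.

sn(u+v)=0.1873540709

m = k² = 0.4771493776
D = 1 − m·sn²u·sn²v = 0.9375801210072315
sn(u+v) = (sn u·cn v·dn v + sn v·cn u·dn u)/D = 0.175659452511123/0.9375801210072315 = 0.187354070948533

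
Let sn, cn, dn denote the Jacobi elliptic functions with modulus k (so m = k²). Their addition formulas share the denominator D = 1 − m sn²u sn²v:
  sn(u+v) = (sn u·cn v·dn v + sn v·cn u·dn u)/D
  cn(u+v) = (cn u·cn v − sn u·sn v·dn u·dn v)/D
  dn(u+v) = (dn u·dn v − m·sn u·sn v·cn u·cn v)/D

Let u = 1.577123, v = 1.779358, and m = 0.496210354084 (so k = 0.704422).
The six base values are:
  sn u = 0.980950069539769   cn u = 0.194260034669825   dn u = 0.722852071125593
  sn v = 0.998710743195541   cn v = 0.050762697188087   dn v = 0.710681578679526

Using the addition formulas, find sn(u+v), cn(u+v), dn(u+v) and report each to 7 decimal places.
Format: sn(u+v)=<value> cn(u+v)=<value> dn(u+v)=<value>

sn(u+v)=0.3353329 cn(u+v)=-0.9420997 dn(u+v)=0.9717006

m = k² = 0.496210354084
D = 1 − m·sn²u·sn²v = 0.5237455243328152
sn(u+v) = (sn u·cn v·dn v + sn v·cn u·dn u)/D = 0.1756290956391983/0.5237455243328152 = 0.3353328811027595
cn(u+v) = (cn u·cn v − sn u·sn v·dn u·dn v)/D = -0.4934205052727469/0.5237455243328152 = -0.9420997074892458
dn(u+v) = (dn u·dn v − m·sn u·sn v·cn u·cn v)/D = 0.5089238434820174/0.5237455243328152 = 0.971700606187177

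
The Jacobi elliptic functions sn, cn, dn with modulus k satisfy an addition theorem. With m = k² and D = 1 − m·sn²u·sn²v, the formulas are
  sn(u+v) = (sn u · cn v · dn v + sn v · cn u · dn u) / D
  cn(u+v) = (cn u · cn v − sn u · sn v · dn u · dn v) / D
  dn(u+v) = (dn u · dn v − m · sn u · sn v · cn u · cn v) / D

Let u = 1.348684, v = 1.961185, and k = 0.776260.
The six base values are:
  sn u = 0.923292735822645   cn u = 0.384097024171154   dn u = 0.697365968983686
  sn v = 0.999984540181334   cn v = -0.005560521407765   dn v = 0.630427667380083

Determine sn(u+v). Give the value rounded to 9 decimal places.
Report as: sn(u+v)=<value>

sn(u+v)=0.544100974

m = k² = 0.6025795876
D = 1 − m·sn²u·sn²v = 0.4863351773948944
sn(u+v) = (sn u·cn v·dn v + sn v·cn u·dn u)/D = 0.2646154437124521/0.4863351773948944 = 0.5441009740029348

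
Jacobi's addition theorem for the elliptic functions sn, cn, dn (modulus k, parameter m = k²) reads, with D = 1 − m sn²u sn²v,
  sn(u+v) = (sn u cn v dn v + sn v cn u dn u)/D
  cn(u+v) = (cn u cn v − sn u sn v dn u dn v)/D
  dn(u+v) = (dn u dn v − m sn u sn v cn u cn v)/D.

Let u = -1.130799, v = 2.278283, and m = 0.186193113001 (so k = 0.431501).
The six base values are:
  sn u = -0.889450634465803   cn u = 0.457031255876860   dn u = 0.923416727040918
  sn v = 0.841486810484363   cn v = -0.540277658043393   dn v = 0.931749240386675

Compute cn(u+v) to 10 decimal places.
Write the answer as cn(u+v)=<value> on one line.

cn(u+v)=0.4432829762

m = k² = 0.186193113001
D = 1 − m·sn²u·sn²v = 0.8956957660127208
cn(u+v) = (cn u·cn v − sn u·sn v·dn u·dn v)/D = 0.3970466849601535/0.8956957660127208 = 0.4432829762360567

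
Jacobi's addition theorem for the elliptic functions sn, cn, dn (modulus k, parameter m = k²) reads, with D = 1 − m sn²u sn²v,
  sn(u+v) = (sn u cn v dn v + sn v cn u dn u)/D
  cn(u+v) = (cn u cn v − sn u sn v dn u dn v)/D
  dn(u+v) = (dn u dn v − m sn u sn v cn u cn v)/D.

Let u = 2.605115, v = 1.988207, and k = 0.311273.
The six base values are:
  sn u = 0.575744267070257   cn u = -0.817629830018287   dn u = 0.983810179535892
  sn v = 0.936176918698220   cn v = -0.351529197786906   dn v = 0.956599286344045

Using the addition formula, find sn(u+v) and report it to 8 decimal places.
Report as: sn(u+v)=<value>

m = k² = 0.096890880529
D = 1 − m·sn²u·sn²v = 0.9718513218068859
sn(u+v) = (sn u·cn v·dn v + sn v·cn u·dn u)/D = -0.9466607487093165/0.9718513218068859 = -0.974079807752142

sn(u+v)=-0.97407981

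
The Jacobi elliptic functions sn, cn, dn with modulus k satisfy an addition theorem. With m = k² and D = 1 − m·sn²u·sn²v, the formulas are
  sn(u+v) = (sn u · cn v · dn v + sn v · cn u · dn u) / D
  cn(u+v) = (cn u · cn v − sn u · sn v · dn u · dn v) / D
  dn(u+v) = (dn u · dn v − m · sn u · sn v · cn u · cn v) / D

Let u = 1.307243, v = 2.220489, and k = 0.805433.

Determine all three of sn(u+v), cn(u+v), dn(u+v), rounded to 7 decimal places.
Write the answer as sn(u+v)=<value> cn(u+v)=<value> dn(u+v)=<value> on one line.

sn u = 0.9066334725496083, cn u = 0.4219191231179723, dn u = 0.6831987046967302
sn v = 0.9918507828669029, cn v = -0.127404962722462, dn v = 0.6015045794333135
m = k² = 0.648722317489
D = 1 − m·sn²u·sn²v = 0.4754160272270374
sn(u+v) = (sn u·cn v·dn v + sn v·cn u·dn u)/D = 0.216425993450937/0.4754160272270374 = 0.4552349543478508
cn(u+v) = (cn u·cn v − sn u·sn v·dn u·dn v)/D = -0.4232968087561187/0.4754160272270374 = -0.8903713474387584
dn(u+v) = (dn u·dn v − m·sn u·sn v·cn u·cn v)/D = 0.4423054475647917/0.4754160272270374 = 0.9303545152750319

sn(u+v)=0.4552350 cn(u+v)=-0.8903713 dn(u+v)=0.9303545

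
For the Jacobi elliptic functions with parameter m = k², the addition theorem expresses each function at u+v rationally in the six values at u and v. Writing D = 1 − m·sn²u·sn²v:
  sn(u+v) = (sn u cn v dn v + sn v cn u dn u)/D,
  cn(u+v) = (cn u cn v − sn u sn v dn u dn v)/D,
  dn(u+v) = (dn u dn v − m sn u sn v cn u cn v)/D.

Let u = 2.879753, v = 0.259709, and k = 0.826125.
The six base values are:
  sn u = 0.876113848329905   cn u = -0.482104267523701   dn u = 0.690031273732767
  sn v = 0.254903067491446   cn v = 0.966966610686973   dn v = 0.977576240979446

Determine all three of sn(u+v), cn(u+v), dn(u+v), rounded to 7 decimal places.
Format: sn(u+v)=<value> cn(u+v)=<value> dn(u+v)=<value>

sn(u+v)=0.7695728 cn(u+v)=-0.6385590 dn(u+v)=0.7718840

m = k² = 0.682482515625
D = 1 − m·sn²u·sn²v = 0.9659621011407094
sn(u+v) = (sn u·cn v·dn v + sn v·cn u·dn u)/D = 0.7433781946084401/0.9659621011407094 = 0.7695728369990719
cn(u+v) = (cn u·cn v − sn u·sn v·dn u·dn v)/D = -0.6168238327276842/0.9659621011407094 = -0.6385590407732083
dn(u+v) = (dn u·dn v − m·sn u·sn v·cn u·cn v)/D = 0.7456107159241368/0.9659621011407094 = 0.7718840263439337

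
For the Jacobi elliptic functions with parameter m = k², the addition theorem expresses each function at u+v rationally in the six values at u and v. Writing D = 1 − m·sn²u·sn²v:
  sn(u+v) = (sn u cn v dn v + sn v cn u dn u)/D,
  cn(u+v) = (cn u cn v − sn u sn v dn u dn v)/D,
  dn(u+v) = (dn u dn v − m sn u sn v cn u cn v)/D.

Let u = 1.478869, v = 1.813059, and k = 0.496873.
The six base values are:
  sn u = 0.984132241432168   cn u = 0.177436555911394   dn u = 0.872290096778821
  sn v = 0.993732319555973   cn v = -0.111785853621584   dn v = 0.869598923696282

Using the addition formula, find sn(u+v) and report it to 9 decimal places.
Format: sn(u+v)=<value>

sn(u+v)=0.076111232

m = k² = 0.246882778129
D = 1 − m·sn²u·sn²v = 0.7638779497649115
sn(u+v) = (sn u·cn v·dn v + sn v·cn u·dn u)/D = 0.05813969177168397/0.7638779497649115 = 0.07611123189192311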